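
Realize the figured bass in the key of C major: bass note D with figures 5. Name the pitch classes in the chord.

D, F, A

The written figures 5 are shorthand for 5/3: the 3 is implied.
A third above D in this key is F.
A fifth above D in this key is A.
Together with the bass D, this spells D minor in root position.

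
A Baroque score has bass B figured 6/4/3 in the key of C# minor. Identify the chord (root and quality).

E major seventh

The figures 6/4/3 indicate a seventh chord in second inversion.
In second inversion the root lies a fourth above the bass: a fourth above B in C# minor is E.
The chord tones are B, D#, E, G#, giving E major seventh.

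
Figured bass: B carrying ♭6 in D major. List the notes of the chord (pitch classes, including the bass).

The written figures ♭6 are shorthand for 6/3: the 3 is implied.
A third above B in this key is D.
A sixth above B in this key is G, lowered to Gb by the flat.

B, D, Gb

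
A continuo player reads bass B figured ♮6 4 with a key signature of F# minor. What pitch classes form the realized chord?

B, E, G

A fourth above B in this key is E.
A sixth above B in this key is G#, made natural (G) by the ♮ figure.
Together with the bass B, this spells E minor in second inversion.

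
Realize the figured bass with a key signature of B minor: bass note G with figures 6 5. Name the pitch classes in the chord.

G, B, D, E

The written figures 6 5 are shorthand for 6/5/3: the 3 is implied.
A third above G in this key is B.
A fifth above G in this key is D.
A sixth above G in this key is E.
Together with the bass G, this spells E minor seventh in first inversion.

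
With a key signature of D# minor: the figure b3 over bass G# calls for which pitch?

Bb

Counting 2 letter steps above G# lands on B; in D# minor, that letter is B.
The b3 figure lowers it a semitone, giving Bb.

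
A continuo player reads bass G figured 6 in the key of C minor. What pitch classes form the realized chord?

The written figures 6 are shorthand for 6/3: the 3 is implied.
A third above G in this key is Bb.
A sixth above G in this key is Eb.
Together with the bass G, this spells Eb major in first inversion.

G, Bb, Eb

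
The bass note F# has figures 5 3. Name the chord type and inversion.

Intervals of 5/3 above the bass form a triad; the bass is the root, so this is root position.

triad, root position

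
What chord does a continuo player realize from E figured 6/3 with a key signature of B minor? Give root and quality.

C# diminished

The figures 6/3 indicate a triad in first inversion.
In first inversion the root lies a sixth above the bass: a sixth above E in B minor is C#.
The chord tones are E, G, C#, giving C# diminished.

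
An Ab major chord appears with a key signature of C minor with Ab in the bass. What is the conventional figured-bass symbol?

no figures

Ab is the root of Ab major, so the chord is in root position.
A triad in root position is figured 5/3, conventionally abbreviated (no figures — root-position triad).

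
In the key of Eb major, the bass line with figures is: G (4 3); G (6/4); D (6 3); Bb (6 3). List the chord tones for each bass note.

G, Bb, C, Eb | G, C, Eb | D, F, Bb | Bb, D, G

G (6/4/3): G, Bb, C, Eb.
G (6/4): G, C, Eb.
D (6/3): D, F, Bb.
Bb (6/3): Bb, D, G.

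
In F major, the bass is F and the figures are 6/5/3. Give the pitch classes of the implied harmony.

F, A, C, D

A third above F in this key is A.
A fifth above F in this key is C.
A sixth above F in this key is D.
Together with the bass F, this spells D minor seventh in first inversion.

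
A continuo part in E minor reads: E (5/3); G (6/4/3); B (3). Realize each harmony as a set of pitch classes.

E, G, B | G, B, C, E | B, D, F#

E (5/3): E, G, B.
G (6/4/3): G, B, C, E.
B (5/3): B, D, F#.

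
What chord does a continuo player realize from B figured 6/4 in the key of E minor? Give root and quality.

The figures 6/4 indicate a triad in second inversion.
In second inversion the root lies a fourth above the bass: a fourth above B in E minor is E.
The chord tones are B, E, G, giving E minor.

E minor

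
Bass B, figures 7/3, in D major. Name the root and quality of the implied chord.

B minor seventh

The figures 7/3 indicate a seventh chord in root position.
In root position the bass is the root, so the root is B.
The chord tones are B, D, F#, A, giving B minor seventh.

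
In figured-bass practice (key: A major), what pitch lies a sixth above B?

Counting 5 letter steps above B lands on G; in A major, that letter is G#.

G#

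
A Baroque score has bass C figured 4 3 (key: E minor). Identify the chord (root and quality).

The figures 4 3 indicate a seventh chord in second inversion.
In second inversion the root lies a fourth above the bass: a fourth above C in E minor is F#.
The chord tones are C, E, F#, A, giving F# half-diminished seventh.

F# half-diminished seventh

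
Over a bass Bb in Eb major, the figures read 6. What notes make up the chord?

The written figures 6 are shorthand for 6/3: the 3 is implied.
A third above Bb in this key is D.
A sixth above Bb in this key is G.
Together with the bass Bb, this spells G minor in first inversion.

Bb, D, G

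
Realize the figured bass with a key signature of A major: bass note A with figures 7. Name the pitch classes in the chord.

A, C#, E, G#

The written figures 7 are shorthand for 7/5/3: the 5/3 are implied.
A third above A in this key is C#.
A fifth above A in this key is E.
A seventh above A in this key is G#.
Together with the bass A, this spells A major seventh in root position.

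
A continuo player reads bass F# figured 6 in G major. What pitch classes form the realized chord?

F#, A, D

The written figures 6 are shorthand for 6/3: the 3 is implied.
A third above F# in this key is A.
A sixth above F# in this key is D.
Together with the bass F#, this spells D major in first inversion.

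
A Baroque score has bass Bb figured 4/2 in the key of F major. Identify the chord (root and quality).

The figures 4/2 indicate a seventh chord in third inversion.
In third inversion the root lies a second above the bass: a second above Bb in F major is C.
The chord tones are Bb, C, E, G, giving C dominant seventh.

C dominant seventh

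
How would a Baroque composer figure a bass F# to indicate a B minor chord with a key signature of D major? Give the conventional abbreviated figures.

F# is the fifth of B minor, so the chord is in second inversion.
A triad in second inversion is figured 6/4, conventionally abbreviated 6/4.

6/4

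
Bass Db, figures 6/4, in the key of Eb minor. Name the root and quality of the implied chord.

Gb major

The figures 6/4 indicate a triad in second inversion.
In second inversion the root lies a fourth above the bass: a fourth above Db in Eb minor is Gb.
The chord tones are Db, Gb, Bb, giving Gb major.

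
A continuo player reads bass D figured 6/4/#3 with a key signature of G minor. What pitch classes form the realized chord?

A third above D in this key is F, raised to F# by the sharp.
A fourth above D in this key is G.
A sixth above D in this key is Bb.
Together with the bass D, this spells G minor-major seventh in second inversion.

D, F#, G, Bb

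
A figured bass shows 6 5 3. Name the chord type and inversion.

seventh chord, first inversion

Intervals of 6/5/3 above the bass form a seventh chord; the bass is the third, so this is first inversion.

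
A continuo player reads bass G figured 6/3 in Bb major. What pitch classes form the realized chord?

A third above G in this key is Bb.
A sixth above G in this key is Eb.
Together with the bass G, this spells Eb major in first inversion.

G, Bb, Eb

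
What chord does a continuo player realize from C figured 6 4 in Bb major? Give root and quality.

The figures 6 4 indicate a triad in second inversion.
In second inversion the root lies a fourth above the bass: a fourth above C in Bb major is F.
The chord tones are C, F, A, giving F major.

F major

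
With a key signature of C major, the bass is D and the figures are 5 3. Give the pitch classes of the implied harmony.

D, F, A

A third above D in this key is F.
A fifth above D in this key is A.
Together with the bass D, this spells D minor in root position.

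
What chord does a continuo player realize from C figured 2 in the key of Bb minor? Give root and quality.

Db major seventh

The figures 2 indicate a seventh chord in third inversion.
In third inversion the root lies a second above the bass: a second above C in Bb minor is Db.
The chord tones are C, Db, F, Ab, giving Db major seventh.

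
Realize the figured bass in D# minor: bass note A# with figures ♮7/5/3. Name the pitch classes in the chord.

A#, C#, E#, G

A third above A# in this key is C#.
A fifth above A# in this key is E#.
A seventh above A# in this key is G#, made natural (G) by the ♮ figure.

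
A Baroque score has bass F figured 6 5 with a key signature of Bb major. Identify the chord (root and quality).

The figures 6 5 indicate a seventh chord in first inversion.
In first inversion the root lies a sixth above the bass: a sixth above F in Bb major is D.
The chord tones are F, A, C, D, giving D minor seventh.

D minor seventh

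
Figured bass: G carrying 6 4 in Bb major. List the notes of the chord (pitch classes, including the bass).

A fourth above G in this key is C.
A sixth above G in this key is Eb.
Together with the bass G, this spells C minor in second inversion.

G, C, Eb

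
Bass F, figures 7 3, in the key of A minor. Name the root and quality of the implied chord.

F major seventh

The figures 7 3 indicate a seventh chord in root position.
In root position the bass is the root, so the root is F.
The chord tones are F, A, C, E, giving F major seventh.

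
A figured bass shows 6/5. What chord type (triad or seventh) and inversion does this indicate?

6/5 is shorthand for 6/5/3.
Intervals of 6/5/3 above the bass form a seventh chord; the bass is the third, so this is first inversion.

seventh chord, first inversion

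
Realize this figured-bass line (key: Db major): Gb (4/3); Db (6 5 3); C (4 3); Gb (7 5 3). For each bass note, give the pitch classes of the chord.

Gb (6/4/3): Gb, Bb, C, Eb.
Db (6/5/3): Db, F, Ab, Bb.
C (6/4/3): C, Eb, F, Ab.
Gb (7/5/3): Gb, Bb, Db, F.

Gb, Bb, C, Eb | Db, F, Ab, Bb | C, Eb, F, Ab | Gb, Bb, Db, F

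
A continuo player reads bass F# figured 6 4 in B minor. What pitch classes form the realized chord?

F#, B, D

A fourth above F# in this key is B.
A sixth above F# in this key is D.
Together with the bass F#, this spells B minor in second inversion.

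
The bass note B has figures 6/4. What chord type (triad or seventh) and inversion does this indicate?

triad, second inversion

Intervals of 6/4 above the bass form a triad; the bass is the fifth, so this is second inversion.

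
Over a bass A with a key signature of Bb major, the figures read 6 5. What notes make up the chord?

A, C, Eb, F

The written figures 6 5 are shorthand for 6/5/3: the 3 is implied.
A third above A in this key is C.
A fifth above A in this key is Eb.
A sixth above A in this key is F.
Together with the bass A, this spells F dominant seventh in first inversion.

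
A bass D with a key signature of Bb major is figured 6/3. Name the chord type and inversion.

Intervals of 6/3 above the bass form a triad; the bass is the third, so this is first inversion.

triad, first inversion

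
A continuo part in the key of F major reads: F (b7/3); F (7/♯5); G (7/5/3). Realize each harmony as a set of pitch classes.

F, A, C, Eb | F, A, C#, E | G, Bb, D, F

F (b7/5/3): F, A, C, Eb.
F (7/#5/3): F, A, C#, E.
G (7/5/3): G, Bb, D, F.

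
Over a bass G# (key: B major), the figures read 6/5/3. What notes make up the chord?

G#, B, D#, E

A third above G# in this key is B.
A fifth above G# in this key is D#.
A sixth above G# in this key is E.
Together with the bass G#, this spells E major seventh in first inversion.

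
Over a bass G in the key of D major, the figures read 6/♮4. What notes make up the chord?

A fourth above G in this key is C#, made natural (C) by the ♮ figure.
A sixth above G in this key is E.
Together with the bass G, this spells C major in second inversion.

G, C, E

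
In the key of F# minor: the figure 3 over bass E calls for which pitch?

G#

Counting 2 letter steps above E lands on G; in F# minor, that letter is G#.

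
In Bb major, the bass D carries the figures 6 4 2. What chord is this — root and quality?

Eb major seventh

The figures 6 4 2 indicate a seventh chord in third inversion.
In third inversion the root lies a second above the bass: a second above D in Bb major is Eb.
The chord tones are D, Eb, G, Bb, giving Eb major seventh.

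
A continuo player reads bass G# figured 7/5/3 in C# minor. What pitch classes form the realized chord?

A third above G# in this key is B.
A fifth above G# in this key is D#.
A seventh above G# in this key is F#.
Together with the bass G#, this spells G# minor seventh in root position.

G#, B, D#, F#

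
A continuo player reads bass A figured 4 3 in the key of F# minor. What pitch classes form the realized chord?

The written figures 4 3 are shorthand for 6/4/3: the 6 is implied.
A third above A in this key is C#.
A fourth above A in this key is D.
A sixth above A in this key is F#.
Together with the bass A, this spells D major seventh in second inversion.

A, C#, D, F#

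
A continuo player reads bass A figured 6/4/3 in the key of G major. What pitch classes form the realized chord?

A, C, D, F#

A third above A in this key is C.
A fourth above A in this key is D.
A sixth above A in this key is F#.
Together with the bass A, this spells D dominant seventh in second inversion.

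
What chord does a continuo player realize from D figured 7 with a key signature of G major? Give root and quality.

The figures 7 indicate a seventh chord in root position.
In root position the bass is the root, so the root is D.
The chord tones are D, F#, A, C, giving D dominant seventh.

D dominant seventh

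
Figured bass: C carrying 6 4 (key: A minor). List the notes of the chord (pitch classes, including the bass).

C, F, A

A fourth above C in this key is F.
A sixth above C in this key is A.
Together with the bass C, this spells F major in second inversion.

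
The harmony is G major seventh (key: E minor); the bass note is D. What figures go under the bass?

D is the fifth of G major seventh, so the chord is in second inversion.
A seventh chord in second inversion is figured 6/4/3, conventionally abbreviated 4/3.

4/3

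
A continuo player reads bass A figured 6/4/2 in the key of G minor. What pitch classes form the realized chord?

A second above A in this key is Bb.
A fourth above A in this key is D.
A sixth above A in this key is F.
Together with the bass A, this spells Bb major seventh in third inversion.

A, Bb, D, F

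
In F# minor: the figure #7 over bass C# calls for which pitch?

Counting 6 letter steps above C# lands on B; in F# minor, that letter is B.
The #7 figure raises it a semitone, giving B#.

B#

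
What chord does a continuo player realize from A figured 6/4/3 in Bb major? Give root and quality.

D minor seventh

The figures 6/4/3 indicate a seventh chord in second inversion.
In second inversion the root lies a fourth above the bass: a fourth above A in Bb major is D.
The chord tones are A, C, D, F, giving D minor seventh.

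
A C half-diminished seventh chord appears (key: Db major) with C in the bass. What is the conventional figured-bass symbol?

7

C is the root of C half-diminished seventh, so the chord is in root position.
A seventh chord in root position is figured 7/5/3, conventionally abbreviated 7.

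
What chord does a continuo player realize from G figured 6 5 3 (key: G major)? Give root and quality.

The figures 6 5 3 indicate a seventh chord in first inversion.
In first inversion the root lies a sixth above the bass: a sixth above G in G major is E.
The chord tones are G, B, D, E, giving E minor seventh.

E minor seventh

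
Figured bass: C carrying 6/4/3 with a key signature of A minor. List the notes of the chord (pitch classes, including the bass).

A third above C in this key is E.
A fourth above C in this key is F.
A sixth above C in this key is A.
Together with the bass C, this spells F major seventh in second inversion.

C, E, F, A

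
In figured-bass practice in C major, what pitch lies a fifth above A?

E

Counting 4 letter steps above A lands on E; in C major, that letter is E.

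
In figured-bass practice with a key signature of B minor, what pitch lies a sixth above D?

B

Counting 5 letter steps above D lands on B; in B minor, that letter is B.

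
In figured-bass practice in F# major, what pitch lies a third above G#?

B

Counting 2 letter steps above G# lands on B; in F# major, that letter is B.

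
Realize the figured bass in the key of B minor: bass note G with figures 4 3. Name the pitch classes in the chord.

G, B, C#, E

The written figures 4 3 are shorthand for 6/4/3: the 6 is implied.
A third above G in this key is B.
A fourth above G in this key is C#.
A sixth above G in this key is E.
Together with the bass G, this spells C# half-diminished seventh in second inversion.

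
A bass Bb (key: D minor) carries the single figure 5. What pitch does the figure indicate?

Counting 4 letter steps above Bb lands on F; in D minor, that letter is F.

F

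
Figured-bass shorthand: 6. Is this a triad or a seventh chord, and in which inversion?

6 is shorthand for 6/3.
Intervals of 6/3 above the bass form a triad; the bass is the third, so this is first inversion.

triad, first inversion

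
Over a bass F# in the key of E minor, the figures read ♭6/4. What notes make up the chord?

F#, B, Db

A fourth above F# in this key is B.
A sixth above F# in this key is D, lowered to Db by the flat.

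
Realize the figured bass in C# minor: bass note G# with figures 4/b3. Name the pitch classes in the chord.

G#, Bb, C#, E

The written figures 4/b3 are shorthand for 6/4/3: the 6 is implied.
A third above G# in this key is B, lowered to Bb by the flat.
A fourth above G# in this key is C#.
A sixth above G# in this key is E.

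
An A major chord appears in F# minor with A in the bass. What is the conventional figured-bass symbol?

A is the root of A major, so the chord is in root position.
A triad in root position is figured 5/3, conventionally abbreviated (no figures — root-position triad).

no figures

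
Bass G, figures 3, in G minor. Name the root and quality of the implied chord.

The figures 3 indicate a triad in root position.
In root position the bass is the root, so the root is G.
The chord tones are G, Bb, D, giving G minor.

G minor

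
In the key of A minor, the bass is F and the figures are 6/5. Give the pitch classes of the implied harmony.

The written figures 6/5 are shorthand for 6/5/3: the 3 is implied.
A third above F in this key is A.
A fifth above F in this key is C.
A sixth above F in this key is D.
Together with the bass F, this spells D minor seventh in first inversion.

F, A, C, D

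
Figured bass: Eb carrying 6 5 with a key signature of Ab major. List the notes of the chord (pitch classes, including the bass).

Eb, G, Bb, C

The written figures 6 5 are shorthand for 6/5/3: the 3 is implied.
A third above Eb in this key is G.
A fifth above Eb in this key is Bb.
A sixth above Eb in this key is C.
Together with the bass Eb, this spells C minor seventh in first inversion.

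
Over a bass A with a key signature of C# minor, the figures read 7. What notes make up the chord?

A, C#, E, G#

The written figures 7 are shorthand for 7/5/3: the 5/3 are implied.
A third above A in this key is C#.
A fifth above A in this key is E.
A seventh above A in this key is G#.
Together with the bass A, this spells A major seventh in root position.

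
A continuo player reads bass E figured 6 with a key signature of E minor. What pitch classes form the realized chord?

E, G, C

The written figures 6 are shorthand for 6/3: the 3 is implied.
A third above E in this key is G.
A sixth above E in this key is C.
Together with the bass E, this spells C major in first inversion.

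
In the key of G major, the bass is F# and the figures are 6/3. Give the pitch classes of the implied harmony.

F#, A, D

A third above F# in this key is A.
A sixth above F# in this key is D.
Together with the bass F#, this spells D major in first inversion.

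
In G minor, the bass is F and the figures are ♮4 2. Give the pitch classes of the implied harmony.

F, G, B, D

The written figures ♮4 2 are shorthand for 6/4/2: the 6 is implied.
A second above F in this key is G.
A fourth above F in this key is Bb, made natural (B) by the ♮ figure.
A sixth above F in this key is D.
Together with the bass F, this spells G dominant seventh in third inversion.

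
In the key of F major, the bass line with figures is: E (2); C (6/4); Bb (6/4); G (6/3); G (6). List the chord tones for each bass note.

E, F, A, C | C, F, A | Bb, E, G | G, Bb, E | G, Bb, E

E (6/4/2): E, F, A, C.
C (6/4): C, F, A.
Bb (6/4): Bb, E, G.
G (6/3): G, Bb, E.
G (6/3): G, Bb, E.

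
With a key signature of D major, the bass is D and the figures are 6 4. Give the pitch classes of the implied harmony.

A fourth above D in this key is G.
A sixth above D in this key is B.
Together with the bass D, this spells G major in second inversion.

D, G, B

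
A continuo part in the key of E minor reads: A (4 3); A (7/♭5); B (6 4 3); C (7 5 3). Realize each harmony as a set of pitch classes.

A (6/4/3): A, C, D, F#.
A (7/b5/3): A, C, Eb, G.
B (6/4/3): B, D, E, G.
C (7/5/3): C, E, G, B.

A, C, D, F# | A, C, Eb, G | B, D, E, G | C, E, G, B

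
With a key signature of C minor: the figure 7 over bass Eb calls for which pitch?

Counting 6 letter steps above Eb lands on D; in C minor, that letter is D.

D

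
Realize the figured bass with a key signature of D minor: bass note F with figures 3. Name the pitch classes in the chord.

F, A, C

The written figures 3 are shorthand for 5/3: the 5 is implied.
A third above F in this key is A.
A fifth above F in this key is C.
Together with the bass F, this spells F major in root position.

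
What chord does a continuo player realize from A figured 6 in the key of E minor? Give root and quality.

F# diminished

The figures 6 indicate a triad in first inversion.
In first inversion the root lies a sixth above the bass: a sixth above A in E minor is F#.
The chord tones are A, C, F#, giving F# diminished.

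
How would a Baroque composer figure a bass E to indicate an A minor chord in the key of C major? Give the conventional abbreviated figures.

6/4

E is the fifth of A minor, so the chord is in second inversion.
A triad in second inversion is figured 6/4, conventionally abbreviated 6/4.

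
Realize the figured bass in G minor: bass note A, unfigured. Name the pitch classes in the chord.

A, C, Eb

An unfigured bass implies 5/3.
A third above A in this key is C.
A fifth above A in this key is Eb.
Together with the bass A, this spells A diminished in root position.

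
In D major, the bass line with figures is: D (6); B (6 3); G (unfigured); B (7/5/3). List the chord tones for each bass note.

D (6/3): D, F#, B.
B (6/3): B, D, G.
G (5/3): G, B, D.
B (7/5/3): B, D, F#, A.

D, F#, B | B, D, G | G, B, D | B, D, F#, A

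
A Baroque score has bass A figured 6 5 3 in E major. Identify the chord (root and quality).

The figures 6 5 3 indicate a seventh chord in first inversion.
In first inversion the root lies a sixth above the bass: a sixth above A in E major is F#.
The chord tones are A, C#, E, F#, giving F# minor seventh.

F# minor seventh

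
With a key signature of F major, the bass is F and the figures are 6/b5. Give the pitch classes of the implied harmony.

The written figures 6/b5 are shorthand for 6/5/3: the 3 is implied.
A third above F in this key is A.
A fifth above F in this key is C, lowered to Cb by the flat.
A sixth above F in this key is D.

F, A, Cb, D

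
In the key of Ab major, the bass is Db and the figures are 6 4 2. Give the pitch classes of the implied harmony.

Db, Eb, G, Bb

A second above Db in this key is Eb.
A fourth above Db in this key is G.
A sixth above Db in this key is Bb.
Together with the bass Db, this spells Eb dominant seventh in third inversion.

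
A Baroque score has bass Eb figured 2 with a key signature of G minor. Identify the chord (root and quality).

The figures 2 indicate a seventh chord in third inversion.
In third inversion the root lies a second above the bass: a second above Eb in G minor is F.
The chord tones are Eb, F, A, C, giving F dominant seventh.

F dominant seventh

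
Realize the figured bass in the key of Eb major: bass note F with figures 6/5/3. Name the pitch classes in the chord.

F, Ab, C, D

A third above F in this key is Ab.
A fifth above F in this key is C.
A sixth above F in this key is D.
Together with the bass F, this spells D half-diminished seventh in first inversion.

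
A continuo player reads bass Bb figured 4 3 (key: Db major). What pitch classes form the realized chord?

Bb, Db, Eb, Gb

The written figures 4 3 are shorthand for 6/4/3: the 6 is implied.
A third above Bb in this key is Db.
A fourth above Bb in this key is Eb.
A sixth above Bb in this key is Gb.
Together with the bass Bb, this spells Eb minor seventh in second inversion.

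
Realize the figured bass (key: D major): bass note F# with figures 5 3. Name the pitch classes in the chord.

F#, A, C#

A third above F# in this key is A.
A fifth above F# in this key is C#.
Together with the bass F#, this spells F# minor in root position.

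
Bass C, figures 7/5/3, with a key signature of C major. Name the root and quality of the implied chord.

The figures 7/5/3 indicate a seventh chord in root position.
In root position the bass is the root, so the root is C.
The chord tones are C, E, G, B, giving C major seventh.

C major seventh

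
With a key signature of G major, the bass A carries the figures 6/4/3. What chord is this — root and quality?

D dominant seventh

The figures 6/4/3 indicate a seventh chord in second inversion.
In second inversion the root lies a fourth above the bass: a fourth above A in G major is D.
The chord tones are A, C, D, F#, giving D dominant seventh.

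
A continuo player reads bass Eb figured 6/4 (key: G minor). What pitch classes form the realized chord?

Eb, A, C

A fourth above Eb in this key is A.
A sixth above Eb in this key is C.
Together with the bass Eb, this spells A diminished in second inversion.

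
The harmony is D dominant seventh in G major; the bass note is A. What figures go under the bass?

4/3

A is the fifth of D dominant seventh, so the chord is in second inversion.
A seventh chord in second inversion is figured 6/4/3, conventionally abbreviated 4/3.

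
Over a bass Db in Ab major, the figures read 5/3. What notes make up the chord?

A third above Db in this key is F.
A fifth above Db in this key is Ab.
Together with the bass Db, this spells Db major in root position.

Db, F, Ab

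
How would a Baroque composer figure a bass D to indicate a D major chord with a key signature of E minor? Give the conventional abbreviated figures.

D is the root of D major, so the chord is in root position.
A triad in root position is figured 5/3, conventionally abbreviated (no figures — root-position triad).

no figures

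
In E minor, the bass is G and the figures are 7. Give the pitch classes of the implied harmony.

The written figures 7 are shorthand for 7/5/3: the 5/3 are implied.
A third above G in this key is B.
A fifth above G in this key is D.
A seventh above G in this key is F#.
Together with the bass G, this spells G major seventh in root position.

G, B, D, F#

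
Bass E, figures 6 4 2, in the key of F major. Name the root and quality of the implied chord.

F major seventh

The figures 6 4 2 indicate a seventh chord in third inversion.
In third inversion the root lies a second above the bass: a second above E in F major is F.
The chord tones are E, F, A, C, giving F major seventh.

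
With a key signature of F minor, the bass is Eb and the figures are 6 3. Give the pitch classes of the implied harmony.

A third above Eb in this key is G.
A sixth above Eb in this key is C.
Together with the bass Eb, this spells C minor in first inversion.

Eb, G, C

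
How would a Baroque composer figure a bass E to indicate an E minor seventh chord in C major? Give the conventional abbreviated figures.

E is the root of E minor seventh, so the chord is in root position.
A seventh chord in root position is figured 7/5/3, conventionally abbreviated 7.

7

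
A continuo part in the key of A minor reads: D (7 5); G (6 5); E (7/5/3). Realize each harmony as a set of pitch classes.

D (7/5/3): D, F, A, C.
G (6/5/3): G, B, D, E.
E (7/5/3): E, G, B, D.

D, F, A, C | G, B, D, E | E, G, B, D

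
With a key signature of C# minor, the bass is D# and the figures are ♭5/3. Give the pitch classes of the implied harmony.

D#, F#, Ab

A third above D# in this key is F#.
A fifth above D# in this key is A, lowered to Ab by the flat.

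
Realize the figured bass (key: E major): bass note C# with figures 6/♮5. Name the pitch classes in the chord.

The written figures 6/♮5 are shorthand for 6/5/3: the 3 is implied.
A third above C# in this key is E.
A fifth above C# in this key is G#, made natural (G) by the ♮ figure.
A sixth above C# in this key is A.
Together with the bass C#, this spells A dominant seventh in first inversion.

C#, E, G, A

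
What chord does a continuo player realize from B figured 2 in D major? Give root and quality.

The figures 2 indicate a seventh chord in third inversion.
In third inversion the root lies a second above the bass: a second above B in D major is C#.
The chord tones are B, C#, E, G, giving C# half-diminished seventh.

C# half-diminished seventh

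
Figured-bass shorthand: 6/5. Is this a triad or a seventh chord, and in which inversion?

6/5 is shorthand for 6/5/3.
Intervals of 6/5/3 above the bass form a seventh chord; the bass is the third, so this is first inversion.

seventh chord, first inversion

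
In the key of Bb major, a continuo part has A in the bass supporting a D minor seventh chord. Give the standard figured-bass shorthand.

4/3

A is the fifth of D minor seventh, so the chord is in second inversion.
A seventh chord in second inversion is figured 6/4/3, conventionally abbreviated 4/3.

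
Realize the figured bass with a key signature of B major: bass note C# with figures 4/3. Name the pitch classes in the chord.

The written figures 4/3 are shorthand for 6/4/3: the 6 is implied.
A third above C# in this key is E.
A fourth above C# in this key is F#.
A sixth above C# in this key is A#.
Together with the bass C#, this spells F# dominant seventh in second inversion.

C#, E, F#, A#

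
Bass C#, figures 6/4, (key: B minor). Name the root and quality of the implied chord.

The figures 6/4 indicate a triad in second inversion.
In second inversion the root lies a fourth above the bass: a fourth above C# in B minor is F#.
The chord tones are C#, F#, A, giving F# minor.

F# minor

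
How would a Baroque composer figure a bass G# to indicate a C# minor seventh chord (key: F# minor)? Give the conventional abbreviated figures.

G# is the fifth of C# minor seventh, so the chord is in second inversion.
A seventh chord in second inversion is figured 6/4/3, conventionally abbreviated 4/3.

4/3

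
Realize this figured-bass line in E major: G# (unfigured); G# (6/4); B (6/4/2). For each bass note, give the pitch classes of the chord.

G# (5/3): G#, B, D#.
G# (6/4): G#, C#, E.
B (6/4/2): B, C#, E, G#.

G#, B, D# | G#, C#, E | B, C#, E, G#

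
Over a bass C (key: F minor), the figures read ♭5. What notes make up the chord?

The written figures ♭5 are shorthand for 5/3: the 3 is implied.
A third above C in this key is Eb.
A fifth above C in this key is G, lowered to Gb by the flat.
Together with the bass C, this spells C diminished in root position.

C, Eb, Gb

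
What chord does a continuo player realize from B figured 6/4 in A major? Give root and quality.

E major

The figures 6/4 indicate a triad in second inversion.
In second inversion the root lies a fourth above the bass: a fourth above B in A major is E.
The chord tones are B, E, G#, giving E major.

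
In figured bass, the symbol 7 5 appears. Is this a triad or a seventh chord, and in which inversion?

seventh chord, root position

7 5 is shorthand for 7/5/3.
Intervals of 7/5/3 above the bass form a seventh chord; the bass is the root, so this is root position.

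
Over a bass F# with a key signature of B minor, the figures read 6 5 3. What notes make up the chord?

F#, A, C#, D

A third above F# in this key is A.
A fifth above F# in this key is C#.
A sixth above F# in this key is D.
Together with the bass F#, this spells D major seventh in first inversion.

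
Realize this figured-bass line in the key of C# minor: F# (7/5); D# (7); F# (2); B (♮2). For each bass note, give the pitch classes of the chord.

F#, A, C#, E | D#, F#, A, C# | F#, G#, B, D# | B, C, E, G#

F# (7/5/3): F#, A, C#, E.
D# (7/5/3): D#, F#, A, C#.
F# (6/4/2): F#, G#, B, D#.
B (6/4/♮2): B, C, E, G#.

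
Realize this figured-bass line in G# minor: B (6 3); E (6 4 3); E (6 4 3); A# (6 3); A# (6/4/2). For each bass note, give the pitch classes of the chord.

B, D#, G# | E, G#, A#, C# | E, G#, A#, C# | A#, C#, F# | A#, B, D#, F#

B (6/3): B, D#, G#.
E (6/4/3): E, G#, A#, C#.
E (6/4/3): E, G#, A#, C#.
A# (6/3): A#, C#, F#.
A# (6/4/2): A#, B, D#, F#.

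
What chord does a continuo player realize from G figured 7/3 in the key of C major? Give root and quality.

The figures 7/3 indicate a seventh chord in root position.
In root position the bass is the root, so the root is G.
The chord tones are G, B, D, F, giving G dominant seventh.

G dominant seventh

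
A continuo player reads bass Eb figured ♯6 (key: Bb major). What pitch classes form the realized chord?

The written figures ♯6 are shorthand for 6/3: the 3 is implied.
A third above Eb in this key is G.
A sixth above Eb in this key is C, raised to C# by the sharp.

Eb, G, C#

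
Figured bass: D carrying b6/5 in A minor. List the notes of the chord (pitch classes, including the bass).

D, F, A, Bb

The written figures b6/5 are shorthand for 6/5/3: the 3 is implied.
A third above D in this key is F.
A fifth above D in this key is A.
A sixth above D in this key is B, lowered to Bb by the flat.
Together with the bass D, this spells Bb major seventh in first inversion.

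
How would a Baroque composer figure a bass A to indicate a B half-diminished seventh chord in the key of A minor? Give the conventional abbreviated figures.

A is the seventh of B half-diminished seventh, so the chord is in third inversion.
A seventh chord in third inversion is figured 6/4/2, conventionally abbreviated 4/2.

4/2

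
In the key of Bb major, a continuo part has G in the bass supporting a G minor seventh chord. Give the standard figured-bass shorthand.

G is the root of G minor seventh, so the chord is in root position.
A seventh chord in root position is figured 7/5/3, conventionally abbreviated 7.

7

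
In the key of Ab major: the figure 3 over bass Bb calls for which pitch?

Db

Counting 2 letter steps above Bb lands on D; in Ab major, that letter is Db.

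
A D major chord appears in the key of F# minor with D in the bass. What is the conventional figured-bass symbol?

D is the root of D major, so the chord is in root position.
A triad in root position is figured 5/3, conventionally abbreviated (no figures — root-position triad).

no figures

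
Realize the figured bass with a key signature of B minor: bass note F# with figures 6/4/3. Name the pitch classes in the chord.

F#, A, B, D

A third above F# in this key is A.
A fourth above F# in this key is B.
A sixth above F# in this key is D.
Together with the bass F#, this spells B minor seventh in second inversion.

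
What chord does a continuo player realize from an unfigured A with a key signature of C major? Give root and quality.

An unfigured bass indicates a triad in root position.
In root position the bass is the root, so the root is A.
The chord tones are A, C, E, giving A minor.

A minor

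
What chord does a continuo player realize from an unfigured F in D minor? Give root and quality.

An unfigured bass indicates a triad in root position.
In root position the bass is the root, so the root is F.
The chord tones are F, A, C, giving F major.

F major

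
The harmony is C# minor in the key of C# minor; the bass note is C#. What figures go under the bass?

C# is the root of C# minor, so the chord is in root position.
A triad in root position is figured 5/3, conventionally abbreviated (no figures — root-position triad).

no figures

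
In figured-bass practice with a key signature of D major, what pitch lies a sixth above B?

G

Counting 5 letter steps above B lands on G; in D major, that letter is G.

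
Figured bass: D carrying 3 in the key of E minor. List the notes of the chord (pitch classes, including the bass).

The written figures 3 are shorthand for 5/3: the 5 is implied.
A third above D in this key is F#.
A fifth above D in this key is A.
Together with the bass D, this spells D major in root position.

D, F#, A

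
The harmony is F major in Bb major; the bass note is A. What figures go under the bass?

A is the third of F major, so the chord is in first inversion.
A triad in first inversion is figured 6/3, conventionally abbreviated 6.

6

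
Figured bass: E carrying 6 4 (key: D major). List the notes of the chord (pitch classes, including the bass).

A fourth above E in this key is A.
A sixth above E in this key is C#.
Together with the bass E, this spells A major in second inversion.

E, A, C#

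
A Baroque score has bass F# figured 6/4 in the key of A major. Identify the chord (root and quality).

B minor

The figures 6/4 indicate a triad in second inversion.
In second inversion the root lies a fourth above the bass: a fourth above F# in A major is B.
The chord tones are F#, B, D, giving B minor.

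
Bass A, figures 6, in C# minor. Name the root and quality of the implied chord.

The figures 6 indicate a triad in first inversion.
In first inversion the root lies a sixth above the bass: a sixth above A in C# minor is F#.
The chord tones are A, C#, F#, giving F# minor.

F# minor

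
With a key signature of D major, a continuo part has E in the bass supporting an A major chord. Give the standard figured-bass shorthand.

E is the fifth of A major, so the chord is in second inversion.
A triad in second inversion is figured 6/4, conventionally abbreviated 6/4.

6/4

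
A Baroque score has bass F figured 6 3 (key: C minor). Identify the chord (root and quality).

D diminished

The figures 6 3 indicate a triad in first inversion.
In first inversion the root lies a sixth above the bass: a sixth above F in C minor is D.
The chord tones are F, Ab, D, giving D diminished.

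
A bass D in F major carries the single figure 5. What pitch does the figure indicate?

A

Counting 4 letter steps above D lands on A; in F major, that letter is A.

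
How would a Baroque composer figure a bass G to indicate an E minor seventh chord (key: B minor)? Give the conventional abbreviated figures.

G is the third of E minor seventh, so the chord is in first inversion.
A seventh chord in first inversion is figured 6/5/3, conventionally abbreviated 6/5.

6/5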